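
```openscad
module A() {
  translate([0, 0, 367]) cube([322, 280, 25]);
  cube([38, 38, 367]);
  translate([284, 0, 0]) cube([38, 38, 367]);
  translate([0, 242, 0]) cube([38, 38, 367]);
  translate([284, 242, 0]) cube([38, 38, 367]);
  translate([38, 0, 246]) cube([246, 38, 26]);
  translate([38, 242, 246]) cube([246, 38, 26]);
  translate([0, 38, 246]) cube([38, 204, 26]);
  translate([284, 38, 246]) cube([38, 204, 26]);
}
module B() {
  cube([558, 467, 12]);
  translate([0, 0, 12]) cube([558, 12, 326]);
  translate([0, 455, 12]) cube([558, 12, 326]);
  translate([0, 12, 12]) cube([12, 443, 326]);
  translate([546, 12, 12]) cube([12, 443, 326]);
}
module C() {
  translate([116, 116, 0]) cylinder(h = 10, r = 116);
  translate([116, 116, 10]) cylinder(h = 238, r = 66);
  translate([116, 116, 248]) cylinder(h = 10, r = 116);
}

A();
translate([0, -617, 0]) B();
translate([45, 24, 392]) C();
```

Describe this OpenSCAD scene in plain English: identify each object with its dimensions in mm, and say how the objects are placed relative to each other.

A is a four-legged stool. The seat is a 322×280×25 mm slab whose top surface is at z = 392 mm; four square legs, each 38×38 mm in cross-section, run from the floor (z = 0) to the underside of the seat, each flush with a corner of the seat. Four stretchers, 38 mm wide and 26 mm tall, connect adjacent legs with their undersides at z = 246 mm, each running between the inner faces of the legs it joins and aligned with the legs' outer faces on the other axis.

B is an open-topped rectangular box: outside dimensions 558×467×338 mm, with a uniform wall and base thickness of 12 mm. The base is a full 558×467 slab on the floor; four walls sit on top of the base. The front and back walls (the −y and +y sides) span the full width; the two side walls fit between them.

C is a spool: two coaxial disc flanges of radius 116 mm and thickness 10 mm, joined by a core cylinder of radius 66 mm and height 238 mm. The lower flange rests on z = 0 and the three cylinders share a vertical axis.

The open box is on the floor beside the stool on its −y side. The spool is on top of the stool, centred.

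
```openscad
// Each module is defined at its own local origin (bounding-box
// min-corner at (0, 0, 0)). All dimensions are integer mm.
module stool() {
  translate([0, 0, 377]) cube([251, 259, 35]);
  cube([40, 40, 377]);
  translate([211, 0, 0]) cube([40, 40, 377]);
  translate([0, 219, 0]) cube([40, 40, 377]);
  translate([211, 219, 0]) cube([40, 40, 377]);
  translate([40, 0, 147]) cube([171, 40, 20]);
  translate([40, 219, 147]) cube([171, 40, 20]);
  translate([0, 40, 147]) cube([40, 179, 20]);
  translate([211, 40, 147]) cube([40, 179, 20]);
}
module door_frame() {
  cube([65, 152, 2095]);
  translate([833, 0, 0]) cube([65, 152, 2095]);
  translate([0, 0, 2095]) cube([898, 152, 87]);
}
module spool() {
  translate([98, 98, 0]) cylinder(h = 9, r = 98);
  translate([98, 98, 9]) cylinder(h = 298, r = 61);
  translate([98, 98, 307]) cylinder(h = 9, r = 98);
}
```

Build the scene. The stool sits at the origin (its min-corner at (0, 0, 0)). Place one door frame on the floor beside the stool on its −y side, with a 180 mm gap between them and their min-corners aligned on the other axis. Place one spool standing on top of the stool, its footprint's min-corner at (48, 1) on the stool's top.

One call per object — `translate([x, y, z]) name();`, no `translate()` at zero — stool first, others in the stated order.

stool();
translate([0, -332, 0]) door_frame();
translate([48, 1, 412]) spool();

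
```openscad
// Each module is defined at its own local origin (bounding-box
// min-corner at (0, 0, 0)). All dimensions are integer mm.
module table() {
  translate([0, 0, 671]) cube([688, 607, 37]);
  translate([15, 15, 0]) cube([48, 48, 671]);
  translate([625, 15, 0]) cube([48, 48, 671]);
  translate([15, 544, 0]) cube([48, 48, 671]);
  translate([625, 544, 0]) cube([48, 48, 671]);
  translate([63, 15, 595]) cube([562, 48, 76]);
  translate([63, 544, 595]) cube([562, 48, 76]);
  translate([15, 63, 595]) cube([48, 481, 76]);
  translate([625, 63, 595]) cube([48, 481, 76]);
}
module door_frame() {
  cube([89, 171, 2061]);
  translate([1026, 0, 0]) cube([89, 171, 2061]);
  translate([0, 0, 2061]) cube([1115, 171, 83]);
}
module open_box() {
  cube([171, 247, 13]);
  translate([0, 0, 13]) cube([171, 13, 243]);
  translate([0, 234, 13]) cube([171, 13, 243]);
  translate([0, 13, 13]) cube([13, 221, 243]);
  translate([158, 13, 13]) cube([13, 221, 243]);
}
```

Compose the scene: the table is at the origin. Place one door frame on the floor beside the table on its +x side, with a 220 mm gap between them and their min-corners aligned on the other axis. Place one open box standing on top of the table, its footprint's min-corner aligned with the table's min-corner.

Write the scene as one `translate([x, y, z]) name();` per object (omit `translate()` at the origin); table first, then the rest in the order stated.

table();
translate([908, 0, 0]) door_frame();
translate([0, 0, 708]) open_box();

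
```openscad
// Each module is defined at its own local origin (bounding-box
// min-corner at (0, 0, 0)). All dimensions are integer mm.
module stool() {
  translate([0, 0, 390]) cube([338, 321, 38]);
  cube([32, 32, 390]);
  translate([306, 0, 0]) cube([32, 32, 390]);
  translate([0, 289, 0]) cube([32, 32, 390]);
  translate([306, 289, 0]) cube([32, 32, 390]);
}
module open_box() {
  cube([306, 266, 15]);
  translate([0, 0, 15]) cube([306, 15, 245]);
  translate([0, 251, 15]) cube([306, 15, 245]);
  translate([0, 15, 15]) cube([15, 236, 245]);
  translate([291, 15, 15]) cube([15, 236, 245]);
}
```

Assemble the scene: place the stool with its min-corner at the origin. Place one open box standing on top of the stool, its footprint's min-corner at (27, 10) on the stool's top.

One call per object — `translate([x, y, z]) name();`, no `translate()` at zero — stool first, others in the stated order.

stool();
translate([27, 10, 428]) open_box();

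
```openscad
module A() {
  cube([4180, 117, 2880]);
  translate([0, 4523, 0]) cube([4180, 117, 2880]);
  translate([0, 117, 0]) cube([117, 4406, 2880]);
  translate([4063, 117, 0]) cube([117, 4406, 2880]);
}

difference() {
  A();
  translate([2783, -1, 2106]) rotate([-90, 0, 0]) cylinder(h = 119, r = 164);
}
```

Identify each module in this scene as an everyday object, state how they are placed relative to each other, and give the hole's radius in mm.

The subtracted cylinder has r = 164 mm.

A is a house frame. The house frame has a circular hole through its front wall. The hole's radius is 164 mm.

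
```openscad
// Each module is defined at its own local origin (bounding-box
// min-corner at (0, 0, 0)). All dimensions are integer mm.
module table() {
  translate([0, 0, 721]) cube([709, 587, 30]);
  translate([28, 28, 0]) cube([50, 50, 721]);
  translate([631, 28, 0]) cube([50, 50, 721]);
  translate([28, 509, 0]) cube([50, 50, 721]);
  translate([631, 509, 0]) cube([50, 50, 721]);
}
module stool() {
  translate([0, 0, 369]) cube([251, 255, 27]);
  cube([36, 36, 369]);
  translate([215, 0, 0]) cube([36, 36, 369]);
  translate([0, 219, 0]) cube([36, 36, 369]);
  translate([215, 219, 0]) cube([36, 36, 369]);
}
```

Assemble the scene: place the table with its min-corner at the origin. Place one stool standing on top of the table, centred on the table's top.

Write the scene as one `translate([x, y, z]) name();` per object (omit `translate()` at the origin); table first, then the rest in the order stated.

table();
translate([229, 166, 751]) stool();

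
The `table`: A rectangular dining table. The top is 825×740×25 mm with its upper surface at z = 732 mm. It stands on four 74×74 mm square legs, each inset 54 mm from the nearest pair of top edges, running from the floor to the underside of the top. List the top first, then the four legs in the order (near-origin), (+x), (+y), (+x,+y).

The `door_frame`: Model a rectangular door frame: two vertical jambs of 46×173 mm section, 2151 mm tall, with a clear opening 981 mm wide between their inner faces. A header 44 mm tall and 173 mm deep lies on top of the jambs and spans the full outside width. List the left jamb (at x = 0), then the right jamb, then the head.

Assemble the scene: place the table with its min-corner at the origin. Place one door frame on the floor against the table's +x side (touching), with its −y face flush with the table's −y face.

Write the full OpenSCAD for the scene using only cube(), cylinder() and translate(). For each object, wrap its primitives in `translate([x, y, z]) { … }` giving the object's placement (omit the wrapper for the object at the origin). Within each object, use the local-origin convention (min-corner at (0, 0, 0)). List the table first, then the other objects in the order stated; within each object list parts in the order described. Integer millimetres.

translate([0, 0, 707]) cube([825, 740, 25]);
translate([54, 54, 0]) cube([74, 74, 707]);
translate([697, 54, 0]) cube([74, 74, 707]);
translate([54, 612, 0]) cube([74, 74, 707]);
translate([697, 612, 0]) cube([74, 74, 707]);
translate([825, 0, 0]) {
  cube([46, 173, 2151]);
  translate([1027, 0, 0]) cube([46, 173, 2151]);
  translate([0, 0, 2151]) cube([1073, 173, 44]);
}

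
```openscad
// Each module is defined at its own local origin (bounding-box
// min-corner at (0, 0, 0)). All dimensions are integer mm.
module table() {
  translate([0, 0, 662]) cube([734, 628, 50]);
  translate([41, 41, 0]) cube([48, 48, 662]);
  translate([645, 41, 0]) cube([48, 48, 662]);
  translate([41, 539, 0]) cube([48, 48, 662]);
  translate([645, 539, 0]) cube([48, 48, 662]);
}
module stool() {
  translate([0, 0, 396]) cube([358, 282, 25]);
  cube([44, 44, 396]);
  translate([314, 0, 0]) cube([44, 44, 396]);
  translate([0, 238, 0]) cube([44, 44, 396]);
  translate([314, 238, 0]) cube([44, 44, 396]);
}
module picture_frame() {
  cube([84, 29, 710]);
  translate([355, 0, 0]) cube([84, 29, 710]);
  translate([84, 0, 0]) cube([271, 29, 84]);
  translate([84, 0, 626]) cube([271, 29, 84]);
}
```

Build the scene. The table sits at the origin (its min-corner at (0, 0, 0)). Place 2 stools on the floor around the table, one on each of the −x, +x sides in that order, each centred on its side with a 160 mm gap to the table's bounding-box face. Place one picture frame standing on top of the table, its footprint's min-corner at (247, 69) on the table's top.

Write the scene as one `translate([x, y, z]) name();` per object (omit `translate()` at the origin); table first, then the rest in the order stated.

table();
translate([-518, 173, 0]) stool();
translate([894, 173, 0]) stool();
translate([247, 69, 712]) picture_frame();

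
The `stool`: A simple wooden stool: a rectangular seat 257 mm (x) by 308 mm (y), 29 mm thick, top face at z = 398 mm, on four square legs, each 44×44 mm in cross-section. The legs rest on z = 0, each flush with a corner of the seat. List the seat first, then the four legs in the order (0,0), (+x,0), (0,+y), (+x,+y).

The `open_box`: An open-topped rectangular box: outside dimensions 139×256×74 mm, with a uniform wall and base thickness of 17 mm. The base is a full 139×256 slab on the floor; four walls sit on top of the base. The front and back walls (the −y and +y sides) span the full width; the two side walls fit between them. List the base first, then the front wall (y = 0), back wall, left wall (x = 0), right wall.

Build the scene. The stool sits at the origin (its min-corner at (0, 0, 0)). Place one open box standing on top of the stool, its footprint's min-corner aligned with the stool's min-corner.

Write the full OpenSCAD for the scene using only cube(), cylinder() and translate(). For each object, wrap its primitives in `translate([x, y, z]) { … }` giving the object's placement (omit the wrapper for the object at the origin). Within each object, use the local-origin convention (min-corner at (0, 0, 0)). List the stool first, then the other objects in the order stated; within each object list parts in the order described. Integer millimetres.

translate([0, 0, 369]) cube([257, 308, 29]);
cube([44, 44, 369]);
translate([213, 0, 0]) cube([44, 44, 369]);
translate([0, 264, 0]) cube([44, 44, 369]);
translate([213, 264, 0]) cube([44, 44, 369]);
translate([0, 0, 398]) {
  cube([139, 256, 17]);
  translate([0, 0, 17]) cube([139, 17, 57]);
  translate([0, 239, 17]) cube([139, 17, 57]);
  translate([0, 17, 17]) cube([17, 222, 57]);
  translate([122, 17, 17]) cube([17, 222, 57]);
}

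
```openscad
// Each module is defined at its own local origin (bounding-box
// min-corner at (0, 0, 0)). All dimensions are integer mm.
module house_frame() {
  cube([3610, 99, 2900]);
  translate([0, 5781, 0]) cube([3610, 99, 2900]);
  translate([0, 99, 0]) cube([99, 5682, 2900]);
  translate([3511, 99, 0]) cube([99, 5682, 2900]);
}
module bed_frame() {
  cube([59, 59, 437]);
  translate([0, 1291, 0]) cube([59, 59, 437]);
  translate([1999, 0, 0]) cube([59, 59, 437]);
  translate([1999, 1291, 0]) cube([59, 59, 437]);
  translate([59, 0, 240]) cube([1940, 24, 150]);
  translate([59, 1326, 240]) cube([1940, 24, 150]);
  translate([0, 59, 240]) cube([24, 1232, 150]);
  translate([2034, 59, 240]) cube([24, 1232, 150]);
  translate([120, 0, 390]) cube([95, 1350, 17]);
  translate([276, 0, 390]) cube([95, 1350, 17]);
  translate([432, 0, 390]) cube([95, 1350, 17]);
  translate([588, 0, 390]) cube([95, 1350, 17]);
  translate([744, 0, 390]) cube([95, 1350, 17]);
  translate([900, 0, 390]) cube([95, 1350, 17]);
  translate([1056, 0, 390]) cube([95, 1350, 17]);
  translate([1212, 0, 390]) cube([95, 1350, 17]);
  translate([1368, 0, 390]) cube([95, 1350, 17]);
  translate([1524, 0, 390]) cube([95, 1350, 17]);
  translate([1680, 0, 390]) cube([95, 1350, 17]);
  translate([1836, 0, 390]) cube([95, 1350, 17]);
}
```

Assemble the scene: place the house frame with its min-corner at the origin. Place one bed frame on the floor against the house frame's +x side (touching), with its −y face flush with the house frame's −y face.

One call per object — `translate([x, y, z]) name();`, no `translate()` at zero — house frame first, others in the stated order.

house_frame();
translate([3610, 0, 0]) bed_frame();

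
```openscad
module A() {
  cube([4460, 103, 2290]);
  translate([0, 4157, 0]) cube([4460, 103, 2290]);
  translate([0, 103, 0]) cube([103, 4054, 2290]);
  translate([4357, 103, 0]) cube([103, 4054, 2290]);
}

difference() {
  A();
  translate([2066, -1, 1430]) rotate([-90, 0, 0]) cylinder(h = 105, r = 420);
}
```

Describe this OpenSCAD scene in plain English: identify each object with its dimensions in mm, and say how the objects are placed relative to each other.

A is a box-shaped house frame (walls only): outside footprint 4460×4260 mm, wall height 2290 mm, wall thickness 103 mm. The two y-facing walls run the full x-width; the two x-facing walls fit between the inner faces of the y-facing walls.

The house frame has a circular hole of radius 420 mm through its front wall, centred at (x = 2066, z = 1430).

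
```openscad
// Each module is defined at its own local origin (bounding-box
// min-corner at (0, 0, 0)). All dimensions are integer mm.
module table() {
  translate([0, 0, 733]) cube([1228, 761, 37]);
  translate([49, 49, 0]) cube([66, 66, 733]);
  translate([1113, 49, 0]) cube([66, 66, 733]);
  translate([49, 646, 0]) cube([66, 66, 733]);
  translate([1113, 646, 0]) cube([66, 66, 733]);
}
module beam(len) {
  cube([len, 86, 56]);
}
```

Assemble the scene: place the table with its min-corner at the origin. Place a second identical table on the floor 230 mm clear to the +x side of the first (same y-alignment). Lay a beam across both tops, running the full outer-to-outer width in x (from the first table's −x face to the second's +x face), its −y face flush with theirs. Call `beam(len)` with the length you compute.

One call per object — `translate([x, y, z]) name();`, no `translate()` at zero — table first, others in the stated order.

table();
translate([1458, 0, 0]) table();
translate([0, 0, 770]) beam(2686);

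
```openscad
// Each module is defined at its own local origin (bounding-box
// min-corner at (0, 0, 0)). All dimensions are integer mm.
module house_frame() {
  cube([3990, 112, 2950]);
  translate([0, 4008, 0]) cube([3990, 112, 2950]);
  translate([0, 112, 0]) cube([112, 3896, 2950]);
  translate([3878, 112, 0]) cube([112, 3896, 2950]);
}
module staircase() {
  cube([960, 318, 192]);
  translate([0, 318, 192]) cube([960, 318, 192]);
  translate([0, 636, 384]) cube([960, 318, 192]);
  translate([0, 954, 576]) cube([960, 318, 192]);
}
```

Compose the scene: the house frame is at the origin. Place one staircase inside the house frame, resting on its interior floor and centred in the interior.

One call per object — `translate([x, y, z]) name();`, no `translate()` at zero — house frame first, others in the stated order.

house_frame();
translate([1515, 1424, 0]) staircase();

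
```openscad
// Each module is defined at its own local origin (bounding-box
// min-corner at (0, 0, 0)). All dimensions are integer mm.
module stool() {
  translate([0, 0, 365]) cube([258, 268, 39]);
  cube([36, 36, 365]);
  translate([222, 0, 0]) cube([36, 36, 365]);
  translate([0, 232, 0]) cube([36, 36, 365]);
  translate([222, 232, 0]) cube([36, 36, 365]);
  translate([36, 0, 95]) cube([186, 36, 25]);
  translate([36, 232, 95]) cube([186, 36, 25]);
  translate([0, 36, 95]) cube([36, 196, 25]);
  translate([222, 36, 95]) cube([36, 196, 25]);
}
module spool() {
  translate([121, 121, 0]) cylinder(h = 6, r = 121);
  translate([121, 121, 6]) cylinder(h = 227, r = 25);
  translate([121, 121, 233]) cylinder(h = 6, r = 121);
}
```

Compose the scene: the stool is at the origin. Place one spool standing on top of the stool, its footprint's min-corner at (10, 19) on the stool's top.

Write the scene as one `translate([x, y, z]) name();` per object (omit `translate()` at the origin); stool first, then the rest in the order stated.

stool();
translate([10, 19, 404]) spool();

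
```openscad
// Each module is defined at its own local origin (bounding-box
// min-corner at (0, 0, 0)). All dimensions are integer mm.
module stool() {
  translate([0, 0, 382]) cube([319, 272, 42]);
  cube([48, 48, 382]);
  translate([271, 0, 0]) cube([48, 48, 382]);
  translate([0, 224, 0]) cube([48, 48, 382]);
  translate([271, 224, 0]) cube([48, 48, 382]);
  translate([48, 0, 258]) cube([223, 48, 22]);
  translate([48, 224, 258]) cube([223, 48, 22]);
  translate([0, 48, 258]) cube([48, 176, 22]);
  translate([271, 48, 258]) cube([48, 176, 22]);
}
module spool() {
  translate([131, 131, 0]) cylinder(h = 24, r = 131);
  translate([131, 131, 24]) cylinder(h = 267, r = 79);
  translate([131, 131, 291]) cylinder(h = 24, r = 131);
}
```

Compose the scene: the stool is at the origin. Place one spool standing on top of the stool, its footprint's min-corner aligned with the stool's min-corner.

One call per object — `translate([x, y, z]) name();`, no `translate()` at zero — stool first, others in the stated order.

stool();
translate([0, 0, 424]) spool();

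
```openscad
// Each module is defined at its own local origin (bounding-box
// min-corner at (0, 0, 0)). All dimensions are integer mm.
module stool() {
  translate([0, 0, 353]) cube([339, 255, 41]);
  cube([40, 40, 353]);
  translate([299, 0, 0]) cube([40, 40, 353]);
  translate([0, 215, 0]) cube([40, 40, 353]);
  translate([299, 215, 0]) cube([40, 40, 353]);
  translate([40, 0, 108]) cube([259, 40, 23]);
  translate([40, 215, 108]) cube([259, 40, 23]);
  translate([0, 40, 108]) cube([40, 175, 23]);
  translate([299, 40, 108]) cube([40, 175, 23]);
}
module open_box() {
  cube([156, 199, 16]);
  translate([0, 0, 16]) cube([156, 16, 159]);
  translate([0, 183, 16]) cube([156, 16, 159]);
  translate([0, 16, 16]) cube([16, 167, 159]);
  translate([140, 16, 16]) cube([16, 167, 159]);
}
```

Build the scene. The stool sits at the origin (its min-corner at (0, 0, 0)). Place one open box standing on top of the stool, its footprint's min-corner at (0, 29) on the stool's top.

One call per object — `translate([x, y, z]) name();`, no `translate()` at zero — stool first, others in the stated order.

stool();
translate([0, 29, 394]) open_box();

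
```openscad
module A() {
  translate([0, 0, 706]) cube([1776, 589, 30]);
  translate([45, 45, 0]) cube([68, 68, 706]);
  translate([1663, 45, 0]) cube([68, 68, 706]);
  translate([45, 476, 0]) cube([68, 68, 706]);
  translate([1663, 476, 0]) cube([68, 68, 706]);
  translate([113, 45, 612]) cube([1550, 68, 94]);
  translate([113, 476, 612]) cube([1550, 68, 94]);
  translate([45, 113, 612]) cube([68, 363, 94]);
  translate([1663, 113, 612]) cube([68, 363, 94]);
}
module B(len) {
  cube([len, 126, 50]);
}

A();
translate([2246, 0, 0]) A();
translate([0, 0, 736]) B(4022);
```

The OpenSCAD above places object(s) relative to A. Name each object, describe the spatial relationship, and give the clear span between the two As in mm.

A is a table. B is a beam. A beam spans the tops of two tables. The clear span between the two tables is 470 mm.

Second table starts at x = 2246; first ends at x = 1776; clear span = 2246 − 1776 = 470 mm.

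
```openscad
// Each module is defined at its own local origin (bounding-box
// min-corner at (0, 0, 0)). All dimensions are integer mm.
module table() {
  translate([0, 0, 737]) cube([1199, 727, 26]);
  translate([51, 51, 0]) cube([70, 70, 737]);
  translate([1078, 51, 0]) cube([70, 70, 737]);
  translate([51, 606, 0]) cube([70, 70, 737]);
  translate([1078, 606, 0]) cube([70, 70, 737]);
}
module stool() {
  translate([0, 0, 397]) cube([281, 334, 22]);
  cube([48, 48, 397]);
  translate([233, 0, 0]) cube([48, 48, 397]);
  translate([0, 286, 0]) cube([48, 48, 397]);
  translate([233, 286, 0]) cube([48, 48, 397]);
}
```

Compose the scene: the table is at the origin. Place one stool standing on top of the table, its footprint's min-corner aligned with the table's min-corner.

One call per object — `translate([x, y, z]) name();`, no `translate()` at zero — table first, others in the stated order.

table();
translate([0, 0, 763]) stool();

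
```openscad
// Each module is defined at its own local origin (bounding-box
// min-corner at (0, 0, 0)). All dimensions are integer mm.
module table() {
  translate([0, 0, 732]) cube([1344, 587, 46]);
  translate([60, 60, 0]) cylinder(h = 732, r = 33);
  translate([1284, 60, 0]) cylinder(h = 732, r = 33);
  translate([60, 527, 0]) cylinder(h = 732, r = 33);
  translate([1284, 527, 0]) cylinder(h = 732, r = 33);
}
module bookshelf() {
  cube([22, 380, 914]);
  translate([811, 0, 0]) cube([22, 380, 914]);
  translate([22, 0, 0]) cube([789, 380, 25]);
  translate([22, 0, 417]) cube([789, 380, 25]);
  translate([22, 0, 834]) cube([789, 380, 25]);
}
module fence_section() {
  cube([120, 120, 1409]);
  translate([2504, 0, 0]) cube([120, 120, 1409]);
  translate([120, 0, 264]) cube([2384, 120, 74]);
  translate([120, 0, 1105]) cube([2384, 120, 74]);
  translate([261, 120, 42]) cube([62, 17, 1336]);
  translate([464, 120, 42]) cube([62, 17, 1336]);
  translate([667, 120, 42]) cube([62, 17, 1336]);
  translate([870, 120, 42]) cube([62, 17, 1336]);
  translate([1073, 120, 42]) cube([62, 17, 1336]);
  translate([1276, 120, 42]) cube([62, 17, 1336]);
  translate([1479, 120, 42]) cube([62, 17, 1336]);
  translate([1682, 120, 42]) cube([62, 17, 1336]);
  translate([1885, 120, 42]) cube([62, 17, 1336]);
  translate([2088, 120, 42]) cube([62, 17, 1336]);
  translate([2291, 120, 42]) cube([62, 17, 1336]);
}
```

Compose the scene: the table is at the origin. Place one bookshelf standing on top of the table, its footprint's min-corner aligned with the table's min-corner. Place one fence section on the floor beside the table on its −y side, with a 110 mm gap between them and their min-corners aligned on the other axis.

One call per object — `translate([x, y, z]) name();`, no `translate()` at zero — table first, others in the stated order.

table();
translate([0, 0, 778]) bookshelf();
translate([0, -247, 0]) fence_section();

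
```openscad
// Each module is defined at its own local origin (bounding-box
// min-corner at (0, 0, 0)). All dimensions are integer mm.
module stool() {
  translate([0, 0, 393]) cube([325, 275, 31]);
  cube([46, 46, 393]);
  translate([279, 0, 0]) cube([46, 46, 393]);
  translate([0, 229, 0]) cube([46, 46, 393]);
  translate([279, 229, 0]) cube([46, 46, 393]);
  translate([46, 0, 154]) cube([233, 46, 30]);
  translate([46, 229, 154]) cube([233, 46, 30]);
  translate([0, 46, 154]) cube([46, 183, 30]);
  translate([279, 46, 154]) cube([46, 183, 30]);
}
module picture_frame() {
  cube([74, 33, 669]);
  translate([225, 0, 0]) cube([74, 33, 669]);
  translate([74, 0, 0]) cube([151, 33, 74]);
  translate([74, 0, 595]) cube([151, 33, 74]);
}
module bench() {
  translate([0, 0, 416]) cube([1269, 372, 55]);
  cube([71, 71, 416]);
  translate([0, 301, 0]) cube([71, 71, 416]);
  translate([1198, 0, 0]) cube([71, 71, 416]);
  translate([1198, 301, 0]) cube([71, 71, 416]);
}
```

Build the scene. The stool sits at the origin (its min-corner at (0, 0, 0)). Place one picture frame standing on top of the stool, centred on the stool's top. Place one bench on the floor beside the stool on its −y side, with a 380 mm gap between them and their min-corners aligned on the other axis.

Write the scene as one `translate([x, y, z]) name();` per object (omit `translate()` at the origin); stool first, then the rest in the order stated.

stool();
translate([13, 121, 424]) picture_frame();
translate([0, -752, 0]) bench();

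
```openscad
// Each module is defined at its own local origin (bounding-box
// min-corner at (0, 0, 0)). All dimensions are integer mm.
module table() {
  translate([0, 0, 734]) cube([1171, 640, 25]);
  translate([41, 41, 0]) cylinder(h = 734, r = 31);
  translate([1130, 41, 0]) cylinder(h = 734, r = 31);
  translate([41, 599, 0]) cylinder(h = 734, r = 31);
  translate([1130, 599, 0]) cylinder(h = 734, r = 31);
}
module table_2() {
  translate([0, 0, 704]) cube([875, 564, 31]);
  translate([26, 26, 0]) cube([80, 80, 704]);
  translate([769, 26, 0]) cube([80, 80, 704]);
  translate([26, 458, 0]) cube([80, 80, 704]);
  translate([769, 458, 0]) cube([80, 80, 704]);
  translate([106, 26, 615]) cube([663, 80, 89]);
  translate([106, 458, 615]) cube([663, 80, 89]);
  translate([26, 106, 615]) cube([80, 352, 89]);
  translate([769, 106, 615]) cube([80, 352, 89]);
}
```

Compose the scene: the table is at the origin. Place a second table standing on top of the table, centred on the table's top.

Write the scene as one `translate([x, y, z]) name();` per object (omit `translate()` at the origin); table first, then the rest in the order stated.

table();
translate([148, 38, 759]) table_2();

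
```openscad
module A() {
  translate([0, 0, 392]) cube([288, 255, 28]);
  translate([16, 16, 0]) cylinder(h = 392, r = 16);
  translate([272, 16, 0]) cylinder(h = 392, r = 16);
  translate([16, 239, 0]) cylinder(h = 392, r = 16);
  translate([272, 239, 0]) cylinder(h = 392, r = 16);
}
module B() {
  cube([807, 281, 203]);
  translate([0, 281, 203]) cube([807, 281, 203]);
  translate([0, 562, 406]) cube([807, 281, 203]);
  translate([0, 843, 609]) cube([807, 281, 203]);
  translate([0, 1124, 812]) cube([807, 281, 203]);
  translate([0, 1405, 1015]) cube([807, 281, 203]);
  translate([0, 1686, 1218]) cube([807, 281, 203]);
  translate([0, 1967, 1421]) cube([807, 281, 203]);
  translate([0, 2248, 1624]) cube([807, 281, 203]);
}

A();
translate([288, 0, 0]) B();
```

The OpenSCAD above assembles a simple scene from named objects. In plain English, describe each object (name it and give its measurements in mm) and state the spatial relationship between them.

A is a four-legged stool. The seat is 288×255 mm, 28 mm thick, top at z = 420 mm. It stands on four round legs, each 32 mm in diameter, from z = 0 to the seat underside, each leg's axis is inset half a diameter from the nearest pair of seat edges (so the leg's bounding box is flush with the corner).

B is a run of 9 identical solid stair steps. Each tread is 807×281 mm and each step block is 203 mm high. Step 1 rests on the floor; step k is offset from step 1 by (k−1)×281 mm in y and (k−1)×203 mm in z.

The staircase is against the stool's +x side, with their −y faces flush.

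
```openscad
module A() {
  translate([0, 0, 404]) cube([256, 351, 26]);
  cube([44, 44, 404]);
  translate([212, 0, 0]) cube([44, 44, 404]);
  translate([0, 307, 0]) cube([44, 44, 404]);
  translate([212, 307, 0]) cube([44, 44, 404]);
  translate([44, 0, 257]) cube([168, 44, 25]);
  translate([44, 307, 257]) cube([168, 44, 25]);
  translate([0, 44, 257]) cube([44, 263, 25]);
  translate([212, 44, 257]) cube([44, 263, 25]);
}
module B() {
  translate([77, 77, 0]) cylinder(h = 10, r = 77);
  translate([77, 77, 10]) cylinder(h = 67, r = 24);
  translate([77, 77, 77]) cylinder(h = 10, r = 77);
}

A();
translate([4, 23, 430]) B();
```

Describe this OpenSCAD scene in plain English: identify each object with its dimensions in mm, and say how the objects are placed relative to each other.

A is a four-legged stool. The seat is 256×351 mm, 26 mm thick, top at z = 430 mm. It stands on four square legs, each 44×44 mm in cross-section, from z = 0 to the seat underside, each flush with a corner of the seat. Four stretchers, 44 mm wide and 25 mm tall, connect adjacent legs with their undersides at z = 257 mm, each running between the inner faces of the legs it joins and aligned with the legs' outer faces on the other axis.

B is a spool: two coaxial disc flanges of radius 77 mm and thickness 10 mm, joined by a core cylinder of radius 24 mm and height 67 mm. The lower flange rests on z = 0 and the three cylinders share a vertical axis.

The spool is on top of the stool.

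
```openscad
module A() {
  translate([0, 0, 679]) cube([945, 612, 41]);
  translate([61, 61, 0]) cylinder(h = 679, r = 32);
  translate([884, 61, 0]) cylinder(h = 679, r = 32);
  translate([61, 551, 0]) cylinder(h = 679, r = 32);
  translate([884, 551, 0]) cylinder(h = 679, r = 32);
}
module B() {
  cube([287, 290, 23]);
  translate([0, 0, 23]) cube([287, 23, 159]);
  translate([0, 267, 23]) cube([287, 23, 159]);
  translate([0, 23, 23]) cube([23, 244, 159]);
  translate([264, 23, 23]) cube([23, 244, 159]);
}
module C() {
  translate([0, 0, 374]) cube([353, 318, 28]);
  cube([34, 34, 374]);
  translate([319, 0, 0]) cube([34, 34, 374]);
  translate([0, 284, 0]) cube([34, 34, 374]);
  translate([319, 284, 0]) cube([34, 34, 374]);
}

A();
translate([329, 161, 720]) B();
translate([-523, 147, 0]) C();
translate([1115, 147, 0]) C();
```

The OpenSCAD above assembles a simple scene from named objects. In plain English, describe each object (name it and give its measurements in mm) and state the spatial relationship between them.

A is a rectangular dining table. The top is 945×612×41 mm with its upper surface at z = 720 mm. It stands on four round legs of 64 mm diameter, each leg's bounding box inset 29 mm from the nearest pair of top edges, running from the floor to the underside of the top.

B is an open-topped rectangular box: outside dimensions 287×290×182 mm, with a uniform wall and base thickness of 23 mm. The base is a full 287×290 slab on the floor; four walls sit on top of the base. The front and back walls (the −y and +y sides) span the full width; the two side walls fit between them.

C is a four-legged stool. The seat is a 353×318×28 mm slab whose top surface is at z = 402 mm; four square legs, each 34×34 mm in cross-section, run from the floor (z = 0) to the underside of the seat, each flush with a corner of the seat.

The open box is on top of the table, centred. Two stools sit around the table at the −x, +x sides.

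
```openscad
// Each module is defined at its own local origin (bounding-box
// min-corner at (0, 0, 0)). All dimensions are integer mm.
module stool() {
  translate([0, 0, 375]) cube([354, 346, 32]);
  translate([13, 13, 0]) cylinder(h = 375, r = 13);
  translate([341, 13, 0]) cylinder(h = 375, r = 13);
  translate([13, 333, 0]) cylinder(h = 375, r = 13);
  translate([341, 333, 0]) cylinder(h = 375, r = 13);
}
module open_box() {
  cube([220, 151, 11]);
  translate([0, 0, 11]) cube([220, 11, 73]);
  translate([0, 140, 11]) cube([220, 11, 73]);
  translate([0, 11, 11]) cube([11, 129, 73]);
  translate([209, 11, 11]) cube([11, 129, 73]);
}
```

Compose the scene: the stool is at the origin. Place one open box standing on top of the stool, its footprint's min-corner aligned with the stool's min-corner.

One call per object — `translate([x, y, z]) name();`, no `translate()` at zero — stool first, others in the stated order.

stool();
translate([0, 0, 407]) open_box();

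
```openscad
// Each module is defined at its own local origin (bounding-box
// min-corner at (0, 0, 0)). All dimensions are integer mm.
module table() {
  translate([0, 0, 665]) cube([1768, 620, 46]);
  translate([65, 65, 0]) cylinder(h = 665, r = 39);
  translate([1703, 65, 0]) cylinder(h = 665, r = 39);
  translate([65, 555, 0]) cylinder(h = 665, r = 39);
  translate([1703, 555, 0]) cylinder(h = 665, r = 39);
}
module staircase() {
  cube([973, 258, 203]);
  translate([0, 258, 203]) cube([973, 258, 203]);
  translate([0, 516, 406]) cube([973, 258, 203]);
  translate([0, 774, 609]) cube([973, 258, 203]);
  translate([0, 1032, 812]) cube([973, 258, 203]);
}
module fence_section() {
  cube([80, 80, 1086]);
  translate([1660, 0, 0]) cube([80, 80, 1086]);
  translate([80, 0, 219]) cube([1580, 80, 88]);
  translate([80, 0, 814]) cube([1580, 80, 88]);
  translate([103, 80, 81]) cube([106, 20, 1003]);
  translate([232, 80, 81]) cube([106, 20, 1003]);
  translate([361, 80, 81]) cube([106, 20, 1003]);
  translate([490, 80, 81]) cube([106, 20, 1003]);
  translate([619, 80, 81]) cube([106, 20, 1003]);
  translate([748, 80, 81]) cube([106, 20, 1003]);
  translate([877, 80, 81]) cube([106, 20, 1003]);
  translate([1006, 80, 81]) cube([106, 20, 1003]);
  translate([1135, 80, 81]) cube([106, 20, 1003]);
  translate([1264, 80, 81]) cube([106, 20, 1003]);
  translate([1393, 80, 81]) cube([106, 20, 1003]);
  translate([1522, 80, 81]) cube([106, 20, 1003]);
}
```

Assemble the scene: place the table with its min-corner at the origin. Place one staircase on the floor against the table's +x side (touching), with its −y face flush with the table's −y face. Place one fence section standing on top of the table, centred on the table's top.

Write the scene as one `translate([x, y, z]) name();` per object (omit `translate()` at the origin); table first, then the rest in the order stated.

table();
translate([1768, 0, 0]) staircase();
translate([14, 260, 711]) fence_section();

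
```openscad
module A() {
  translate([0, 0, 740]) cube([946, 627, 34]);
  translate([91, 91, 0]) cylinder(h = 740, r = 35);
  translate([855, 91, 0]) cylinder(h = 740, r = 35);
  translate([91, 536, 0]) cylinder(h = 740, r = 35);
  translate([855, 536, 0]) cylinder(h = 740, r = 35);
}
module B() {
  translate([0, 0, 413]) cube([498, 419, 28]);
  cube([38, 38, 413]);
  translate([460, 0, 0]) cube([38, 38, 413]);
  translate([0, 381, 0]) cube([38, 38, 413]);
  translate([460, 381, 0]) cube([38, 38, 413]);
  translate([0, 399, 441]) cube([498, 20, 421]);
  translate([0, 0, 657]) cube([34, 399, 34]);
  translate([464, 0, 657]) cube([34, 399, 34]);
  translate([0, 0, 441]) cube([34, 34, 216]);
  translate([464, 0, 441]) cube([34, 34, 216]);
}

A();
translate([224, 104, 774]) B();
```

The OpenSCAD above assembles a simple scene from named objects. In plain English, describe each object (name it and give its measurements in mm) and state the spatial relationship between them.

A is a rectangular dining table. The top is 946×627×34 mm with its upper surface at z = 774 mm. It stands on four round legs of 70 mm diameter, each leg's bounding box inset 56 mm from the nearest pair of top edges, running from the floor to the underside of the top.

B is a chair: 498×419 mm seat, 28 mm thick, top at z = 441 mm, on four 38 mm square corner legs flush with the seat edges. A 20 mm thick backrest slab spans the full seat width, extending 421 mm above the seat top, its back face flush with the seat's +y edge. Two armrests of 34×34 mm section run along each side from the seat's front edge to the front of the backrest, top faces 250 mm above the seat top and outer faces flush with the seat's x-edges; a 34×34 mm post under the front of each armrest stands on the seat at the front corner.

The chair is on top of the table, centred.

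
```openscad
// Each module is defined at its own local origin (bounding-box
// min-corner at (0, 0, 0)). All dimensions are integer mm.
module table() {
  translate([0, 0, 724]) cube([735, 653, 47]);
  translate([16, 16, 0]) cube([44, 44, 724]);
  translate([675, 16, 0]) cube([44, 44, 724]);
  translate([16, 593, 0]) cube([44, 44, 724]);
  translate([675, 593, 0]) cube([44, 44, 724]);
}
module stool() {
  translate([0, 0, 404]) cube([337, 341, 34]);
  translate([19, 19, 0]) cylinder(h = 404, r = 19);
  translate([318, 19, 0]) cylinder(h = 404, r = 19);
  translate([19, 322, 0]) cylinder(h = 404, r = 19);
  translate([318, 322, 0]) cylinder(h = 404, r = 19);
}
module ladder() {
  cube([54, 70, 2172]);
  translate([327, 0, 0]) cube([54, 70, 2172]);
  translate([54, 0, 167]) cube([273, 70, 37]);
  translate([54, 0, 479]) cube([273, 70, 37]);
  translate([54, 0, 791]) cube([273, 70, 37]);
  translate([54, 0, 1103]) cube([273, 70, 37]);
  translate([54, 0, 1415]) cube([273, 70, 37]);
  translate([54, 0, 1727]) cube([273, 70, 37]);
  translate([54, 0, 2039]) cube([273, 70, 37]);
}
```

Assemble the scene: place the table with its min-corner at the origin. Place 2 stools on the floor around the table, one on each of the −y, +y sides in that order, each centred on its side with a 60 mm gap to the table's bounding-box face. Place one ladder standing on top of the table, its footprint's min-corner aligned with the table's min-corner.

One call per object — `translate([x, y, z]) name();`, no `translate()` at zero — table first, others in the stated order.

table();
translate([199, -401, 0]) stool();
translate([199, 713, 0]) stool();
translate([0, 0, 771]) ladder();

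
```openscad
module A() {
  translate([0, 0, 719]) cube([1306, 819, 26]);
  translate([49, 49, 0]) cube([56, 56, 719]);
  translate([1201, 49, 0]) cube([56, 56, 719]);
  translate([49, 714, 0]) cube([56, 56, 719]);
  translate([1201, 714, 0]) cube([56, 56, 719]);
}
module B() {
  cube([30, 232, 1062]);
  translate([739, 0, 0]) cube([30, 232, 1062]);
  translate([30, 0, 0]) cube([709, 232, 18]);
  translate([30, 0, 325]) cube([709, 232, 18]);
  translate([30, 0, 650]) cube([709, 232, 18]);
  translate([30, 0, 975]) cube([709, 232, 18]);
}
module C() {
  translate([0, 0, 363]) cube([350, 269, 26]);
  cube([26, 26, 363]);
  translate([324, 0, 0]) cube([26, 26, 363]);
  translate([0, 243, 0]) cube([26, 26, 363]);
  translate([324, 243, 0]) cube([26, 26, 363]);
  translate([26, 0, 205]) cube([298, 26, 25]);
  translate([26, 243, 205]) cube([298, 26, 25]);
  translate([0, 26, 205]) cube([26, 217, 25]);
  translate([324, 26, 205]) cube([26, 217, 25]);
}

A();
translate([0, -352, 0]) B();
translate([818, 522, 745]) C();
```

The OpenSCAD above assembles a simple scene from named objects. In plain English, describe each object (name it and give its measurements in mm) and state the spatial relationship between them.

A is a table: top 1306 mm (x) × 819 mm (y), 26 mm thick, upper face at z = 745 mm, on four 56×56 mm square legs, each inset 49 mm from the nearest pair of top edges, running from z = 0 to the bottom of the top.

B is an open bookshelf. Two side panels, each 30 mm thick, 232 mm deep and 1062 mm tall, stand 769 mm apart (outside-to-outside). Between them sit 4 shelves, each 18 mm thick and 232 mm deep, spanning the full gap between the sides. The bottom shelf rests on the floor (its underside at z = 0) and the clear gap between one shelf's top and the next shelf's underside is 307 mm.

C is a four-legged stool. The seat is 350×269 mm, 26 mm thick, top at z = 389 mm. It stands on four square legs, each 26×26 mm in cross-section, from z = 0 to the seat underside, each flush with a corner of the seat. Four stretchers, 26 mm wide and 25 mm tall, connect adjacent legs with their undersides at z = 205 mm, each running between the inner faces of the legs it joins and aligned with the legs' outer faces on the other axis.

The bookshelf is on the floor beside the table on its −y side. The stool is on top of the table.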